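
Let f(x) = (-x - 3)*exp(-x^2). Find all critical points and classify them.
f'(x) = (2*x*(x + 3) - 1)*exp(-x^2)

Solve f'(x) = 0:
  f'(x) = (2*x^2 + 6*x - 1)·exp(-x^2) and exp(-x^2) > 0 for every x, so f'(x) = 0 ⇔ 2*x^2 + 6*x - 1 = 0.
  2*x^2 + 6*x - 1 = 0 has no rational roots; quadratic formula: x = (-6 ± √44)/4.
  ⇒ x = -sqrt(11)/2 - 3/2 ≈ -3.1583, -3/2 + sqrt(11)/2 ≈ 0.1583

f''(x) = 2*(-2*x^2*(x + 3) + 3*x + 3)*exp(-x^2)
Second-derivative test at each critical point:
  f''(-3.1583) = -3.088e-04 < 0 → local maximum
  f''(0.1583) = 6.4691 > 0 → local minimum

Critical points: x = -sqrt(11)/2 - 3/2 ≈ -3.1583 (local maximum); x = -3/2 + sqrt(11)/2 ≈ 0.1583 (local minimum)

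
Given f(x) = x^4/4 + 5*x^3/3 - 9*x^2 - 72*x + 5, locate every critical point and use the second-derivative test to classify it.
f'(x) = x^3 + 5*x^2 - 18*x - 72

Solve f'(x) = 0:
  Factor: x^3 + 5*x^2 - 18*x - 72 = (x - 4)*(x + 3)*(x + 6) = 0.
  ⇒ x = -6, -3, 4

f''(x) = 3*x^2 + 10*x - 18
Second-derivative test at each critical point:
  f''(-6) = 30 > 0 → local minimum
  f''(-3) = -21 < 0 → local maximum
  f''(4) = 70 > 0 → local minimum

Critical points: x = -6 (local minimum); x = -3 (local maximum); x = 4 (local minimum)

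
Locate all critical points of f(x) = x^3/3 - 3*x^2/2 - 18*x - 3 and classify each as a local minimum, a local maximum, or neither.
f'(x) = x^2 - 3*x - 18

Solve f'(x) = 0:
  Factor: x^2 - 3*x - 18 = (x - 6)*(x + 3) = 0.
  ⇒ x = -3, 6

f''(x) = 2*x - 3
Second-derivative test at each critical point:
  f''(-3) = -9 < 0 → local maximum
  f''(6) = 9 > 0 → local minimum

Critical points: x = -3 (local maximum); x = 6 (local minimum)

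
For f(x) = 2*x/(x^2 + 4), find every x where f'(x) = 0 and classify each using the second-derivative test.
f'(x) = 2*(4 - x^2)/(x^4 + 8*x^2 + 16)

Solve f'(x) = 0:
  f'(x) = -2*(x - 2)*(x + 2)/(x^2 + 4)^2; the denominator is positive wherever f is defined, so f'(x) = 0 ⇔ 8 - 2*x^2 = 0.
  Factor: 8 - 2*x^2 = -2*(x - 2)*(x + 2) = 0.
  ⇒ x = -2, 2

f''(x) = 4*x*(x^2 - 12)/(x^2 + 4)^3
Second-derivative test at each critical point:
  f''(-2) = 1/8 > 0 → local minimum
  f''(2) = -1/8 < 0 → local maximum

Critical points: x = -2 (local minimum); x = 2 (local maximum)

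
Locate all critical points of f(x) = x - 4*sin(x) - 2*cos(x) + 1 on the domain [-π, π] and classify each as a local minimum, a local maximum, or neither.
f'(x) = 2*sin(x) - 4*cos(x) + 1

Solve f'(x) = 0 on [-π, π]:
  f'(x) = 0 ⇔ 2*sin(x) - 4*cos(x) = -1. Write the left side as R·cos(x + φ) with R = √((-4)² + (-2)²) = 2*sqrt(5), cos φ = -2*sqrt(5)/5, sin φ = -sqrt(5)/5; then cos(x + φ) = -sqrt(5)/10. Solve for x and keep the solutions lying in [-π, π].
  ⇒ x = -pi + atan((-2*sqrt(19) - 1)/(2 - sqrt(19))) ≈ -1.8089, atan((-1 + 2*sqrt(19))/(2 + sqrt(19))) ≈ 0.8816

f''(x) = 4*sin(x) + 2*cos(x)
Second-derivative test at each critical point:
  f''(-1.8089) = -4.3589 < 0 → local maximum
  f''(0.8816) = 4.3589 > 0 → local minimum

Critical points: x = -pi + atan((-2*sqrt(19) - 1)/(2 - sqrt(19))) ≈ -1.8089 (local maximum); x = atan((-1 + 2*sqrt(19))/(2 + sqrt(19))) ≈ 0.8816 (local minimum)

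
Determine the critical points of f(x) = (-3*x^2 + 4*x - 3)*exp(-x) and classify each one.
f'(x) = (3*x^2 - 10*x + 7)*exp(-x)

Solve f'(x) = 0:
  f'(x) = (3*x^2 - 10*x + 7)·exp(-x) and exp(-x) > 0 for every x, so f'(x) = 0 ⇔ 3*x^2 - 10*x + 7 = 0.
  Factor: 3*x^2 - 10*x + 7 = (x - 1)*(3*x - 7) = 0.
  ⇒ x = 1, 7/3

f''(x) = (-3*x^2 + 16*x - 17)*exp(-x)
Second-derivative test at each critical point:
  f''(1) = -1.4715 < 0 → local maximum
  f''(7/3) = 0.3879 > 0 → local minimum

Critical points: x = 1 (local maximum); x = 7/3 (local minimum)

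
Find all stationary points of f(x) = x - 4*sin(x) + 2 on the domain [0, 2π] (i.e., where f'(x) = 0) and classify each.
f'(x) = 1 - 4*cos(x)

Solve f'(x) = 0 on [0, 2π]:
  f'(x) = 0 ⇔ cos(x) = 1/4, i.e. x = ±arccos(1/4) + 2nπ; keep the solutions lying in [0, 2π].
  ⇒ x = acos(1/4) ≈ 1.3181, -acos(1/4) + 2*pi ≈ 4.9651

f''(x) = 4*sin(x)
Second-derivative test at each critical point:
  f''(1.3181) = 3.8730 > 0 → local minimum
  f''(4.9651) = -3.8730 < 0 → local maximum

Critical points: x = acos(1/4) ≈ 1.3181 (local minimum); x = -acos(1/4) + 2*pi ≈ 4.9651 (local maximum)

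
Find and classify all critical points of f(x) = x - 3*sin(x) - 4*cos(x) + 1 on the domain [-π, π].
f'(x) = 4*sin(x) - 3*cos(x) + 1

Solve f'(x) = 0 on [-π, π]:
  f'(x) = 0 ⇔ 4*sin(x) - 3*cos(x) = -1. Write the left side as R·cos(x + φ) with R = √((-3)² + (-4)²) = 5, cos φ = -3/5, sin φ = -4/5; then cos(x + φ) = -1/5. Solve for x and keep the solutions lying in [-π, π].
  ⇒ x = -pi + atan((-6*sqrt(6) - 4)/(3 - 8*sqrt(6))) ≈ -2.2967, atan((-4 + 6*sqrt(6))/(3 + 8*sqrt(6))) ≈ 0.4421

f''(x) = 3*sin(x) + 4*cos(x)
Second-derivative test at each critical point:
  f''(-2.2967) = -4.8990 < 0 → local maximum
  f''(0.4421) = 4.8990 > 0 → local minimum

Critical points: x = -pi + atan((-6*sqrt(6) - 4)/(3 - 8*sqrt(6))) ≈ -2.2967 (local maximum); x = atan((-4 + 6*sqrt(6))/(3 + 8*sqrt(6))) ≈ 0.4421 (local minimum)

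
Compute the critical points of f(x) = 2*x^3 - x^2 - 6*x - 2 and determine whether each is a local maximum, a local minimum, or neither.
f'(x) = 6*x^2 - 2*x - 6

Solve f'(x) = 0:
  Factor: 6*x^2 - 2*x - 6 = 2*(3*x^2 - x - 3); 3*x^2 - x - 3 = 0 has no rational roots; quadratic formula: x = (1 ± √37)/6.
  ⇒ x = 1/6 - sqrt(37)/6 ≈ -0.8471, 1/6 + sqrt(37)/6 ≈ 1.1805

f''(x) = 12*x - 2
Second-derivative test at each critical point:
  f''(-0.8471) = -12.1655 < 0 → local maximum
  f''(1.1805) = 12.1655 > 0 → local minimum

Critical points: x = 1/6 - sqrt(37)/6 ≈ -0.8471 (local maximum); x = 1/6 + sqrt(37)/6 ≈ 1.1805 (local minimum)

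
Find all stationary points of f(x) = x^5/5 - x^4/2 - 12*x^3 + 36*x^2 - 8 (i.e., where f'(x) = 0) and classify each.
f'(x) = x*(x^3 - 2*x^2 - 36*x + 72)

Solve f'(x) = 0:
  Factor: x^4 - 2*x^3 - 36*x^2 + 72*x = x*(x - 6)*(x - 2)*(x + 6) = 0.
  ⇒ x = -6, 0, 2, 6

f''(x) = 4*x^3 - 6*x^2 - 72*x + 72
Second-derivative test at each critical point:
  f''(-6) = -576 < 0 → local maximum
  f''(0) = 72 > 0 → local minimum
  f''(2) = -64 < 0 → local maximum
  f''(6) = 288 > 0 → local minimum

Critical points: x = -6 (local maximum); x = 0 (local minimum); x = 2 (local maximum); x = 6 (local minimum)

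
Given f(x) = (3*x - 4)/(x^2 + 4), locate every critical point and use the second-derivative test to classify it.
f'(x) = (-3*x^2 + 8*x + 12)/(x^4 + 8*x^2 + 16)

Solve f'(x) = 0:
  f'(x) = -(3*x^2 - 8*x - 12)/(x^2 + 4)^2; the denominator is positive wherever f is defined, so f'(x) = 0 ⇔ -3*x^2 + 8*x + 12 = 0.
  3*x^2 - 8*x - 12 = 0 has no rational roots; quadratic formula: x = (8 ± √208)/6.
  ⇒ x = 4/3 - 2*sqrt(13)/3 ≈ -1.0704, 4/3 + 2*sqrt(13)/3 ≈ 3.7370

f''(x) = 2*(4*x^2*(3*x - 4) + (4 - 9*x)*(x^2 + 4))/(x^2 + 4)^3
Second-derivative test at each critical point:
  f''(-1.0704) = 0.5447 > 0 → local minimum
  f''(3.7370) = -0.0447 < 0 → local maximum

Critical points: x = 4/3 - 2*sqrt(13)/3 ≈ -1.0704 (local minimum); x = 4/3 + 2*sqrt(13)/3 ≈ 3.7370 (local maximum)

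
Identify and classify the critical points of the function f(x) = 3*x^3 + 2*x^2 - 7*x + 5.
f'(x) = 9*x^2 + 4*x - 7

Solve f'(x) = 0:
  9*x^2 + 4*x - 7 = 0 has no rational roots; quadratic formula: x = (-4 ± √268)/18.
  ⇒ x = -sqrt(67)/9 - 2/9 ≈ -1.1317, -2/9 + sqrt(67)/9 ≈ 0.6873

f''(x) = 18*x + 4
Second-derivative test at each critical point:
  f''(-1.1317) = -16.3707 < 0 → local maximum
  f''(0.6873) = 16.3707 > 0 → local minimum

Critical points: x = -sqrt(67)/9 - 2/9 ≈ -1.1317 (local maximum); x = -2/9 + sqrt(67)/9 ≈ 0.6873 (local minimum)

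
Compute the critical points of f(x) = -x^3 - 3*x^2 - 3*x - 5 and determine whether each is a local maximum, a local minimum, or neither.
f'(x) = -3*x^2 - 6*x - 3

Solve f'(x) = 0:
  Factor: -3*x^2 - 6*x - 3 = -3*(x + 1)^2 = 0.
  ⇒ x = -1

f''(x) = -6*x - 6
Second-derivative test at each critical point:
  f''(-1) = 0, so the second-derivative test is inconclusive; use the first-derivative test: f'(-5/4) = -0.1875, f'(-3/4) = -0.1875 — f' is negative on both sides (no sign change) → neither a local maximum nor a local minimum

Critical points: x = -1 (neither)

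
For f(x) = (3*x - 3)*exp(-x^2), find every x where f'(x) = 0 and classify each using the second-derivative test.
f'(x) = 3*(-2*x*(x - 1) + 1)*exp(-x^2)

Solve f'(x) = 0:
  f'(x) = (-6*x^2 + 6*x + 3)·exp(-x^2) and exp(-x^2) > 0 for every x, so f'(x) = 0 ⇔ -6*x^2 + 6*x + 3 = 0.
  Factor: -6*x^2 + 6*x + 3 = -3*(2*x^2 - 2*x - 1); 2*x^2 - 2*x - 1 = 0 has no rational roots; quadratic formula: x = (2 ± √12)/4.
  ⇒ x = 1/2 - sqrt(3)/2 ≈ -0.3660, 1/2 + sqrt(3)/2 ≈ 1.3660

f''(x) = 6*(2*x^2*(x - 1) - 3*x + 1)*exp(-x^2)
Second-derivative test at each critical point:
  f''(-0.3660) = 9.0892 > 0 → local minimum
  f''(1.3660) = -1.6081 < 0 → local maximum

Critical points: x = 1/2 - sqrt(3)/2 ≈ -0.3660 (local minimum); x = 1/2 + sqrt(3)/2 ≈ 1.3660 (local maximum)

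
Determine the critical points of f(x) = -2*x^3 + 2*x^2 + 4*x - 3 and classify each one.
f'(x) = -6*x^2 + 4*x + 4

Solve f'(x) = 0:
  Factor: -6*x^2 + 4*x + 4 = -2*(3*x^2 - 2*x - 2); 3*x^2 - 2*x - 2 = 0 has no rational roots; quadratic formula: x = (2 ± √28)/6.
  ⇒ x = 1/3 - sqrt(7)/3 ≈ -0.5486, 1/3 + sqrt(7)/3 ≈ 1.2153

f''(x) = 4 - 12*x
Second-derivative test at each critical point:
  f''(-0.5486) = 10.5830 > 0 → local minimum
  f''(1.2153) = -10.5830 < 0 → local maximum

Critical points: x = 1/3 - sqrt(7)/3 ≈ -0.5486 (local minimum); x = 1/3 + sqrt(7)/3 ≈ 1.2153 (local maximum)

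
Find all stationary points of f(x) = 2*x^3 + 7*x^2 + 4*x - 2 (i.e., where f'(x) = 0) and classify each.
f'(x) = 6*x^2 + 14*x + 4

Solve f'(x) = 0:
  Factor: 6*x^2 + 14*x + 4 = 2*(x + 2)*(3*x + 1) = 0.
  ⇒ x = -2, -1/3

f''(x) = 12*x + 14
Second-derivative test at each critical point:
  f''(-2) = -10 < 0 → local maximum
  f''(-1/3) = 10 > 0 → local minimum

Critical points: x = -2 (local maximum); x = -1/3 (local minimum)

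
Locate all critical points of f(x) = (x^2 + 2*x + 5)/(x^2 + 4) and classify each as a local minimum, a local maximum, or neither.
f'(x) = 2*(-x^2 - x + 4)/(x^4 + 8*x^2 + 16)

Solve f'(x) = 0:
  f'(x) = -2*(x^2 + x - 4)/(x^2 + 4)^2; the denominator is positive wherever f is defined, so f'(x) = 0 ⇔ -2*x^2 - 2*x + 8 = 0.
  Factor: -2*x^2 - 2*x + 8 = -2*(x^2 + x - 4); x^2 + x - 4 = 0 has no rational roots; quadratic formula: x = (-1 ± √17)/2.
  ⇒ x = -sqrt(17)/2 - 1/2 ≈ -2.5616, -1/2 + sqrt(17)/2 ≈ 1.5616

f''(x) = 2*(2*x^3 + 3*x^2 - 24*x - 4)/(x^6 + 12*x^4 + 48*x^2 + 64)
Second-derivative test at each critical point:
  f''(-2.5616) = 0.0739 > 0 → local minimum
  f''(1.5616) = -0.1989 < 0 → local maximum

Critical points: x = -sqrt(17)/2 - 1/2 ≈ -2.5616 (local minimum); x = -1/2 + sqrt(17)/2 ≈ 1.5616 (local maximum)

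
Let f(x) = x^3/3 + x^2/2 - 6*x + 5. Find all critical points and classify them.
f'(x) = x^2 + x - 6

Solve f'(x) = 0:
  Factor: x^2 + x - 6 = (x - 2)*(x + 3) = 0.
  ⇒ x = -3, 2

f''(x) = 2*x + 1
Second-derivative test at each critical point:
  f''(-3) = -5 < 0 → local maximum
  f''(2) = 5 > 0 → local minimum

Critical points: x = -3 (local maximum); x = 2 (local minimum)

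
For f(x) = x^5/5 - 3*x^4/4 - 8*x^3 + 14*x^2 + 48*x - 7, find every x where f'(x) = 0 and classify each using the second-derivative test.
f'(x) = x^4 - 3*x^3 - 24*x^2 + 28*x + 48

Solve f'(x) = 0:
  Factor: x^4 - 3*x^3 - 24*x^2 + 28*x + 48 = (x - 6)*(x - 2)*(x + 1)*(x + 4) = 0.
  ⇒ x = -4, -1, 2, 6

f''(x) = 4*x^3 - 9*x^2 - 48*x + 28
Second-derivative test at each critical point:
  f''(-4) = -180 < 0 → local maximum
  f''(-1) = 63 > 0 → local minimum
  f''(2) = -72 < 0 → local maximum
  f''(6) = 280 > 0 → local minimum

Critical points: x = -4 (local maximum); x = -1 (local minimum); x = 2 (local maximum); x = 6 (local minimum)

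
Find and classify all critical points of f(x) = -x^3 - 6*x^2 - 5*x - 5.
f'(x) = -3*x^2 - 12*x - 5

Solve f'(x) = 0:
  3*x^2 + 12*x + 5 = 0 has no rational roots; quadratic formula: x = (-12 ± √84)/6.
  ⇒ x = -2 - sqrt(21)/3 ≈ -3.5275, -2 + sqrt(21)/3 ≈ -0.4725

f''(x) = -6*x - 12
Second-derivative test at each critical point:
  f''(-3.5275) = 9.1652 > 0 → local minimum
  f''(-0.4725) = -9.1652 < 0 → local maximum

Critical points: x = -2 - sqrt(21)/3 ≈ -3.5275 (local minimum); x = -2 + sqrt(21)/3 ≈ -0.4725 (local maximum)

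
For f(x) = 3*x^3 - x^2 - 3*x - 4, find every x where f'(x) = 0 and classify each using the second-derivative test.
f'(x) = 9*x^2 - 2*x - 3

Solve f'(x) = 0:
  9*x^2 - 2*x - 3 = 0 has no rational roots; quadratic formula: x = (2 ± √112)/18.
  ⇒ x = 1/9 - 2*sqrt(7)/9 ≈ -0.4768, 1/9 + 2*sqrt(7)/9 ≈ 0.6991

f''(x) = 18*x - 2
Second-derivative test at each critical point:
  f''(-0.4768) = -10.5830 < 0 → local maximum
  f''(0.6991) = 10.5830 > 0 → local minimum

Critical points: x = 1/9 - 2*sqrt(7)/9 ≈ -0.4768 (local maximum); x = 1/9 + 2*sqrt(7)/9 ≈ 0.6991 (local minimum)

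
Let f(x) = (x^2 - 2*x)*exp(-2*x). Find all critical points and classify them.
f'(x) = 2*(-x^2 + 3*x - 1)*exp(-2*x)

Solve f'(x) = 0:
  f'(x) = (-2*x^2 + 6*x - 2)·exp(-2*x) and exp(-2*x) > 0 for every x, so f'(x) = 0 ⇔ -2*x^2 + 6*x - 2 = 0.
  Factor: -2*x^2 + 6*x - 2 = -2*(x^2 - 3*x + 1); x^2 - 3*x + 1 = 0 has no rational roots; quadratic formula: x = (3 ± √5)/2.
  ⇒ x = 3/2 - sqrt(5)/2 ≈ 0.3820, sqrt(5)/2 + 3/2 ≈ 2.6180

f''(x) = 2*(2*x^2 - 8*x + 5)*exp(-2*x)
Second-derivative test at each critical point:
  f''(0.3820) = 2.0833 > 0 → local minimum
  f''(2.6180) = -0.0238 < 0 → local maximum

Critical points: x = 3/2 - sqrt(5)/2 ≈ 0.3820 (local minimum); x = sqrt(5)/2 + 3/2 ≈ 2.6180 (local maximum)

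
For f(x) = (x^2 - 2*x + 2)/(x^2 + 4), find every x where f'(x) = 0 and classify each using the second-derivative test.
f'(x) = 2*(x^2 + 2*x - 4)/(x^4 + 8*x^2 + 16)

Solve f'(x) = 0:
  f'(x) = 2*(x^2 + 2*x - 4)/(x^2 + 4)^2; the denominator is positive wherever f is defined, so f'(x) = 0 ⇔ 2*x^2 + 4*x - 8 = 0.
  Factor: 2*x^2 + 4*x - 8 = 2*(x^2 + 2*x - 4); x^2 + 2*x - 4 = 0 has no rational roots; quadratic formula: x = (-2 ± √20)/2.
  ⇒ x = -sqrt(5) - 1 ≈ -3.2361, -1 + sqrt(5) ≈ 1.2361

f''(x) = 4*(-x^3 - 3*x^2 + 12*x + 4)/(x^6 + 12*x^4 + 48*x^2 + 64)
Second-derivative test at each critical point:
  f''(-3.2361) = -0.0427 < 0 → local maximum
  f''(1.2361) = 0.2927 > 0 → local minimum

Critical points: x = -sqrt(5) - 1 ≈ -3.2361 (local maximum); x = -1 + sqrt(5) ≈ 1.2361 (local minimum)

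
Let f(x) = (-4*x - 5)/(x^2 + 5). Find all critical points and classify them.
f'(x) = 2*(2*x^2 + 5*x - 10)/(x^4 + 10*x^2 + 25)

Solve f'(x) = 0:
  f'(x) = 2*(2*x^2 + 5*x - 10)/(x^2 + 5)^2; the denominator is positive wherever f is defined, so f'(x) = 0 ⇔ 4*x^2 + 10*x - 20 = 0.
  Factor: 4*x^2 + 10*x - 20 = 2*(2*x^2 + 5*x - 10); 2*x^2 + 5*x - 10 = 0 has no rational roots; quadratic formula: x = (-5 ± √105)/4.
  ⇒ x = -sqrt(105)/4 - 5/4 ≈ -3.8117, -5/4 + sqrt(105)/4 ≈ 1.3117

f''(x) = 2*(-4*x^2*(4*x + 5) + (12*x + 5)*(x^2 + 5))/(x^2 + 5)^3
Second-derivative test at each critical point:
  f''(-3.8117) = -0.0537 < 0 → local maximum
  f''(1.3117) = 0.4537 > 0 → local minimum

Critical points: x = -sqrt(105)/4 - 5/4 ≈ -3.8117 (local maximum); x = -5/4 + sqrt(105)/4 ≈ 1.3117 (local minimum)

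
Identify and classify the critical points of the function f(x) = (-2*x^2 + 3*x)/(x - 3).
f'(x) = (-2*x^2 + 12*x - 9)/(x^2 - 6*x + 9)

Solve f'(x) = 0:
  f'(x) = -(2*x^2 - 12*x + 9)/(x - 3)^2; the denominator is positive wherever f is defined, so f'(x) = 0 ⇔ -2*x^2 + 12*x - 9 = 0.
  2*x^2 - 12*x + 9 = 0 has no rational roots; quadratic formula: x = (12 ± √72)/4.
  ⇒ x = 3 - 3*sqrt(2)/2 ≈ 0.8787, 3*sqrt(2)/2 + 3 ≈ 5.1213

f''(x) = -18/(x^3 - 9*x^2 + 27*x - 27)
Second-derivative test at each critical point:
  f''(0.8787) = 1.8856 > 0 → local minimum
  f''(5.1213) = -1.8856 < 0 → local maximum

Critical points: x = 3 - 3*sqrt(2)/2 ≈ 0.8787 (local minimum); x = 3*sqrt(2)/2 + 3 ≈ 5.1213 (local maximum)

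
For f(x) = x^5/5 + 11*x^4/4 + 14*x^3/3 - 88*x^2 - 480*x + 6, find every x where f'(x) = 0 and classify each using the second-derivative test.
f'(x) = x^4 + 11*x^3 + 14*x^2 - 176*x - 480

Solve f'(x) = 0:
  Factor: x^4 + 11*x^3 + 14*x^2 - 176*x - 480 = (x - 4)*(x + 4)*(x + 5)*(x + 6) = 0.
  ⇒ x = -6, -5, -4, 4

f''(x) = 4*x^3 + 33*x^2 + 28*x - 176
Second-derivative test at each critical point:
  f''(-6) = -20 < 0 → local maximum
  f''(-5) = 9 > 0 → local minimum
  f''(-4) = -16 < 0 → local maximum
  f''(4) = 720 > 0 → local minimum

Critical points: x = -6 (local maximum); x = -5 (local minimum); x = -4 (local maximum); x = 4 (local minimum)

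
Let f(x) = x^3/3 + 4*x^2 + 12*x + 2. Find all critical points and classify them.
f'(x) = x^2 + 8*x + 12

Solve f'(x) = 0:
  Factor: x^2 + 8*x + 12 = (x + 2)*(x + 6) = 0.
  ⇒ x = -6, -2

f''(x) = 2*x + 8
Second-derivative test at each critical point:
  f''(-6) = -4 < 0 → local maximum
  f''(-2) = 4 > 0 → local minimum

Critical points: x = -6 (local maximum); x = -2 (local minimum)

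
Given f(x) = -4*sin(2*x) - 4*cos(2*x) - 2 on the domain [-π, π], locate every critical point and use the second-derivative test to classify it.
f'(x) = -8*sqrt(2)*cos(2*x + pi/4)

Solve f'(x) = 0 on [-π, π]:
  f'(x) = 0 ⇔ -4*cos(2*x) = -4*sin(2*x) ⇔ tan(2*x) = 1, i.e. 2*x = arctan(1) + nπ; keep the solutions lying in [-π, π].
  ⇒ x = -7*pi/8 ≈ -2.7489, -3*pi/8 ≈ -1.1781, pi/8 ≈ 0.3927, 5*pi/8 ≈ 1.9635

f''(x) = 16*sqrt(2)*sin(2*x + pi/4)
Second-derivative test at each critical point:
  f''(-2.7489) = 22.6274 > 0 → local minimum
  f''(-1.1781) = -22.6274 < 0 → local maximum
  f''(0.3927) = 22.6274 > 0 → local minimum
  f''(1.9635) = -22.6274 < 0 → local maximum

Critical points: x = -7*pi/8 ≈ -2.7489 (local minimum); x = -3*pi/8 ≈ -1.1781 (local maximum); x = pi/8 ≈ 0.3927 (local minimum); x = 5*pi/8 ≈ 1.9635 (local maximum)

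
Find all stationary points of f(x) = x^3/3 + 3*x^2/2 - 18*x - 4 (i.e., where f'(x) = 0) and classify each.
f'(x) = x^2 + 3*x - 18

Solve f'(x) = 0:
  Factor: x^2 + 3*x - 18 = (x - 3)*(x + 6) = 0.
  ⇒ x = -6, 3

f''(x) = 2*x + 3
Second-derivative test at each critical point:
  f''(-6) = -9 < 0 → local maximum
  f''(3) = 9 > 0 → local minimum

Critical points: x = -6 (local maximum); x = 3 (local minimum)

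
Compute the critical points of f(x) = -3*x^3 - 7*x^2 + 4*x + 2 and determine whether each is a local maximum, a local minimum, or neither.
f'(x) = -9*x^2 - 14*x + 4

Solve f'(x) = 0:
  9*x^2 + 14*x - 4 = 0 has no rational roots; quadratic formula: x = (-14 ± √340)/18.
  ⇒ x = -sqrt(85)/9 - 7/9 ≈ -1.8022, -7/9 + sqrt(85)/9 ≈ 0.2466

f''(x) = -18*x - 14
Second-derivative test at each critical point:
  f''(-1.8022) = 18.4391 > 0 → local minimum
  f''(0.2466) = -18.4391 < 0 → local maximum

Critical points: x = -sqrt(85)/9 - 7/9 ≈ -1.8022 (local minimum); x = -7/9 + sqrt(85)/9 ≈ 0.2466 (local maximum)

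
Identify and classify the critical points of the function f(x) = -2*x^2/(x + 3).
f'(x) = 2*x*(-x - 6)/(x + 3)^2

Solve f'(x) = 0:
  f'(x) = -2*x*(x + 6)/(x + 3)^2; the denominator is positive wherever f is defined, so f'(x) = 0 ⇔ -2*x^2 - 12*x = 0.
  Factor: -2*x^2 - 12*x = -2*x*(x + 6) = 0.
  ⇒ x = -6, 0

f''(x) = -36/(x^3 + 9*x^2 + 27*x + 27)
Second-derivative test at each critical point:
  f''(-6) = 4/3 > 0 → local minimum
  f''(0) = -4/3 < 0 → local maximum

Critical points: x = -6 (local minimum); x = 0 (local maximum)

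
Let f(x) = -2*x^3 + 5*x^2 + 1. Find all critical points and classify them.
f'(x) = 2*x*(5 - 3*x)

Solve f'(x) = 0:
  Factor: -6*x^2 + 10*x = -2*x*(3*x - 5) = 0.
  ⇒ x = 0, 5/3

f''(x) = 10 - 12*x
Second-derivative test at each critical point:
  f''(0) = 10 > 0 → local minimum
  f''(5/3) = -10 < 0 → local maximum

Critical points: x = 0 (local minimum); x = 5/3 (local maximum)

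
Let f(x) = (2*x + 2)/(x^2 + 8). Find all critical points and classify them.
f'(x) = 2*(x^2 - 2*x*(x + 1) + 8)/(x^2 + 8)^2

Solve f'(x) = 0:
  f'(x) = -2*(x - 2)*(x + 4)/(x^2 + 8)^2; the denominator is positive wherever f is defined, so f'(x) = 0 ⇔ -2*x^2 - 4*x + 16 = 0.
  Factor: -2*x^2 - 4*x + 16 = -2*(x - 2)*(x + 4) = 0.
  ⇒ x = -4, 2

f''(x) = 4*(4*x^2*(x + 1) - (3*x + 1)*(x^2 + 8))/(x^2 + 8)^3
Second-derivative test at each critical point:
  f''(-4) = 1/48 > 0 → local minimum
  f''(2) = -1/12 < 0 → local maximum

Critical points: x = -4 (local minimum); x = 2 (local maximum)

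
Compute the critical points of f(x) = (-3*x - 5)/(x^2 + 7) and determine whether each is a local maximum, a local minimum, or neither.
f'(x) = (3*x^2 + 10*x - 21)/(x^4 + 14*x^2 + 49)

Solve f'(x) = 0:
  f'(x) = (3*x^2 + 10*x - 21)/(x^2 + 7)^2; the denominator is positive wherever f is defined, so f'(x) = 0 ⇔ 3*x^2 + 10*x - 21 = 0.
  3*x^2 + 10*x - 21 = 0 has no rational roots; quadratic formula: x = (-10 ± √352)/6.
  ⇒ x = -2*sqrt(22)/3 - 5/3 ≈ -4.7936, -5/3 + 2*sqrt(22)/3 ≈ 1.4603

f''(x) = 2*(-4*x^2*(3*x + 5) + (9*x + 5)*(x^2 + 7))/(x^2 + 7)^3
Second-derivative test at each critical point:
  f''(-4.7936) = -0.0209 < 0 → local maximum
  f''(1.4603) = 0.2250 > 0 → local minimum

Critical points: x = -2*sqrt(22)/3 - 5/3 ≈ -4.7936 (local maximum); x = -5/3 + 2*sqrt(22)/3 ≈ 1.4603 (local minimum)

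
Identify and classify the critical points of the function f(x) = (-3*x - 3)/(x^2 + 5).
f'(x) = 3*(-x^2 + 2*x*(x + 1) - 5)/(x^2 + 5)^2

Solve f'(x) = 0:
  f'(x) = 3*(x^2 + 2*x - 5)/(x^2 + 5)^2; the denominator is positive wherever f is defined, so f'(x) = 0 ⇔ 3*x^2 + 6*x - 15 = 0.
  Factor: 3*x^2 + 6*x - 15 = 3*(x^2 + 2*x - 5); x^2 + 2*x - 5 = 0 has no rational roots; quadratic formula: x = (-2 ± √24)/2.
  ⇒ x = -sqrt(6) - 1 ≈ -3.4495, -1 + sqrt(6) ≈ 1.4495

f''(x) = 6*(-4*x^2*(x + 1) + (3*x + 1)*(x^2 + 5))/(x^2 + 5)^3
Second-derivative test at each critical point:
  f''(-3.4495) = -0.0515 < 0 → local maximum
  f''(1.4495) = 0.2915 > 0 → local minimum

Critical points: x = -sqrt(6) - 1 ≈ -3.4495 (local maximum); x = -1 + sqrt(6) ≈ 1.4495 (local minimum)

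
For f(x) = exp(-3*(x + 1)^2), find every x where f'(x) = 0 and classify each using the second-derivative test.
f'(x) = 6*(-x - 1)*exp(-3*(x + 1)^2)

Solve f'(x) = 0:
  f'(x) = (-6*x - 6)·exp(-3*(x + 1)^2) and exp(-3*(x + 1)^2) > 0 for every x, so f'(x) = 0 ⇔ -6*x - 6 = 0.
  Factor: -6*x - 6 = -6*(x + 1) = 0.
  ⇒ x = -1

f''(x) = 6*(6*(x + 1)^2 - 1)*exp(-3*(x + 1)^2)
Second-derivative test at each critical point:
  f''(-1) = -6 < 0 → local maximum

Critical points: x = -1 (local maximum)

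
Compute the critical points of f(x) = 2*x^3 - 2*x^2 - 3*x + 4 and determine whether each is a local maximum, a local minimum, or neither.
f'(x) = 6*x^2 - 4*x - 3

Solve f'(x) = 0:
  6*x^2 - 4*x - 3 = 0 has no rational roots; quadratic formula: x = (4 ± √88)/12.
  ⇒ x = 1/3 - sqrt(22)/6 ≈ -0.4484, 1/3 + sqrt(22)/6 ≈ 1.1151

f''(x) = 12*x - 4
Second-derivative test at each critical point:
  f''(-0.4484) = -9.3808 < 0 → local maximum
  f''(1.1151) = 9.3808 > 0 → local minimum

Critical points: x = 1/3 - sqrt(22)/6 ≈ -0.4484 (local maximum); x = 1/3 + sqrt(22)/6 ≈ 1.1151 (local minimum)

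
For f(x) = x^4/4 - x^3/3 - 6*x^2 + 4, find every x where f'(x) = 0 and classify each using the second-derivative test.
f'(x) = x*(x^2 - x - 12)

Solve f'(x) = 0:
  Factor: x^3 - x^2 - 12*x = x*(x - 4)*(x + 3) = 0.
  ⇒ x = -3, 0, 4

f''(x) = 3*x^2 - 2*x - 12
Second-derivative test at each critical point:
  f''(-3) = 21 > 0 → local minimum
  f''(0) = -12 < 0 → local maximum
  f''(4) = 28 > 0 → local minimum

Critical points: x = -3 (local minimum); x = 0 (local maximum); x = 4 (local minimum)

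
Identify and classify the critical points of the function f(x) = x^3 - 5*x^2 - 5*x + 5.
f'(x) = 3*x^2 - 10*x - 5

Solve f'(x) = 0:
  3*x^2 - 10*x - 5 = 0 has no rational roots; quadratic formula: x = (10 ± √160)/6.
  ⇒ x = 5/3 - 2*sqrt(10)/3 ≈ -0.4415, 5/3 + 2*sqrt(10)/3 ≈ 3.7749

f''(x) = 6*x - 10
Second-derivative test at each critical point:
  f''(-0.4415) = -12.6491 < 0 → local maximum
  f''(3.7749) = 12.6491 > 0 → local minimum

Critical points: x = 5/3 - 2*sqrt(10)/3 ≈ -0.4415 (local maximum); x = 5/3 + 2*sqrt(10)/3 ≈ 3.7749 (local minimum)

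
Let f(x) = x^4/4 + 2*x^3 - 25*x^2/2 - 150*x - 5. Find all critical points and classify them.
f'(x) = x^3 + 6*x^2 - 25*x - 150

Solve f'(x) = 0:
  Factor: x^3 + 6*x^2 - 25*x - 150 = (x - 5)*(x + 5)*(x + 6) = 0.
  ⇒ x = -6, -5, 5

f''(x) = 3*x^2 + 12*x - 25
Second-derivative test at each critical point:
  f''(-6) = 11 > 0 → local minimum
  f''(-5) = -10 < 0 → local maximum
  f''(5) = 110 > 0 → local minimum

Critical points: x = -6 (local minimum); x = -5 (local maximum); x = 5 (local minimum)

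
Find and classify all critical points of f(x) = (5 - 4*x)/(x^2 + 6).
f'(x) = 2*(2*x^2 - 5*x - 12)/(x^4 + 12*x^2 + 36)

Solve f'(x) = 0:
  f'(x) = 2*(x - 4)*(2*x + 3)/(x^2 + 6)^2; the denominator is positive wherever f is defined, so f'(x) = 0 ⇔ 4*x^2 - 10*x - 24 = 0.
  Factor: 4*x^2 - 10*x - 24 = 2*(x - 4)*(2*x + 3) = 0.
  ⇒ x = -3/2, 4

f''(x) = 2*(4*x^2*(5 - 4*x) + (12*x - 5)*(x^2 + 6))/(x^2 + 6)^3
Second-derivative test at each critical point:
  f''(-3/2) = -32/99 < 0 → local maximum
  f''(4) = 1/22 > 0 → local minimum

Critical points: x = -3/2 (local maximum); x = 4 (local minimum)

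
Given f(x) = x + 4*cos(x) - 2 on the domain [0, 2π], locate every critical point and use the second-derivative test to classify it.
f'(x) = 1 - 4*sin(x)

Solve f'(x) = 0 on [0, 2π]:
  f'(x) = 0 ⇔ sin(x) = 1/4, i.e. x = arcsin(1/4) + 2nπ or x = π − arcsin(1/4) + 2nπ; keep the solutions lying in [0, 2π].
  ⇒ x = asin(1/4) ≈ 0.2527, pi - asin(1/4) ≈ 2.8889

f''(x) = -4*cos(x)
Second-derivative test at each critical point:
  f''(0.2527) = -3.8730 < 0 → local maximum
  f''(2.8889) = 3.8730 > 0 → local minimum

Critical points: x = asin(1/4) ≈ 0.2527 (local maximum); x = pi - asin(1/4) ≈ 2.8889 (local minimum)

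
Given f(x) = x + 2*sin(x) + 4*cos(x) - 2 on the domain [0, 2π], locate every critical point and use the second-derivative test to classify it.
f'(x) = -4*sin(x) + 2*cos(x) + 1

Solve f'(x) = 0 on [0, 2π]:
  f'(x) = 0 ⇔ -4*sin(x) + 2*cos(x) = -1. Write the left side as R·cos(x + φ) with R = √(2² + 4²) = 2*sqrt(5), cos φ = sqrt(5)/5, sin φ = 2*sqrt(5)/5; then cos(x + φ) = -sqrt(5)/10. Solve for x and keep the solutions lying in [0, 2π].
  ⇒ x = atan((2 + sqrt(19))/(-1 + 2*sqrt(19))) ≈ 0.6892, atan((2 - sqrt(19))/(-2*sqrt(19) - 1)) + pi ≈ 3.3797

f''(x) = -2*sin(x) - 4*cos(x)
Second-derivative test at each critical point:
  f''(0.6892) = -4.3589 < 0 → local maximum
  f''(3.3797) = 4.3589 > 0 → local minimum

Critical points: x = atan((2 + sqrt(19))/(-1 + 2*sqrt(19))) ≈ 0.6892 (local maximum); x = atan((2 - sqrt(19))/(-2*sqrt(19) - 1)) + pi ≈ 3.3797 (local minimum)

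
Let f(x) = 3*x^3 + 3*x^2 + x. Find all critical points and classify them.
f'(x) = 9*x^2 + 6*x + 1

Solve f'(x) = 0:
  Factor: 9*x^2 + 6*x + 1 = (3*x + 1)^2 = 0.
  ⇒ x = -1/3

f''(x) = 18*x + 6
Second-derivative test at each critical point:
  f''(-1/3) = 0, so the second-derivative test is inconclusive; use the first-derivative test: f'(-7/12) = 0.5625, f'(-1/12) = 0.5625 — f' is positive on both sides (no sign change) → neither a local maximum nor a local minimum

Critical points: x = -1/3 (neither)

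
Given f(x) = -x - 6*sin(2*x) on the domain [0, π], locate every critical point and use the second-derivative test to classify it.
f'(x) = 24*sin(x)^2 - 13

Solve f'(x) = 0 on [0, π]:
  f'(x) = 0 ⇔ cos(2*x) = -1/12, i.e. 2*x = ±arccos(-1/12) + 2nπ; keep the solutions lying in [0, π].
  ⇒ x = acos(-1/12)/2 ≈ 0.8271, pi - acos(-1/12)/2 ≈ 2.3145

f''(x) = 24*sin(2*x)
Second-derivative test at each critical point:
  f''(0.8271) = 23.9165 > 0 → local minimum
  f''(2.3145) = -23.9165 < 0 → local maximum

Critical points: x = acos(-1/12)/2 ≈ 0.8271 (local minimum); x = pi - acos(-1/12)/2 ≈ 2.3145 (local maximum)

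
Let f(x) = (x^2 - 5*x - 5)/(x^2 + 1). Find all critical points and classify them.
f'(x) = (5*x^2 + 12*x - 5)/(x^4 + 2*x^2 + 1)

Solve f'(x) = 0:
  f'(x) = (5*x^2 + 12*x - 5)/(x^2 + 1)^2; the denominator is positive wherever f is defined, so f'(x) = 0 ⇔ 5*x^2 + 12*x - 5 = 0.
  5*x^2 + 12*x - 5 = 0 has no rational roots; quadratic formula: x = (-12 ± √244)/10.
  ⇒ x = -sqrt(61)/5 - 6/5 ≈ -2.7620, -6/5 + sqrt(61)/5 ≈ 0.3620

f''(x) = 2*(-5*x^3 - 18*x^2 + 15*x + 6)/(x^6 + 3*x^4 + 3*x^2 + 1)
Second-derivative test at each critical point:
  f''(-2.7620) = -0.2098 < 0 → local maximum
  f''(0.3620) = 12.2098 > 0 → local minimum

Critical points: x = -sqrt(61)/5 - 6/5 ≈ -2.7620 (local maximum); x = -6/5 + sqrt(61)/5 ≈ 0.3620 (local minimum)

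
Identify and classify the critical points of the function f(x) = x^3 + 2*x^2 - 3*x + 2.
f'(x) = 3*x^2 + 4*x - 3

Solve f'(x) = 0:
  3*x^2 + 4*x - 3 = 0 has no rational roots; quadratic formula: x = (-4 ± √52)/6.
  ⇒ x = -sqrt(13)/3 - 2/3 ≈ -1.8685, -2/3 + sqrt(13)/3 ≈ 0.5352

f''(x) = 6*x + 4
Second-derivative test at each critical point:
  f''(-1.8685) = -7.2111 < 0 → local maximum
  f''(0.5352) = 7.2111 > 0 → local minimum

Critical points: x = -sqrt(13)/3 - 2/3 ≈ -1.8685 (local maximum); x = -2/3 + sqrt(13)/3 ≈ 0.5352 (local minimum)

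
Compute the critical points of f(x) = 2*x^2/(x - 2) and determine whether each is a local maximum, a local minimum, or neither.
f'(x) = 2*x*(x - 4)/(x^2 - 4*x + 4)

Solve f'(x) = 0:
  f'(x) = 2*x*(x - 4)/(x - 2)^2; the denominator is positive wherever f is defined, so f'(x) = 0 ⇔ 2*x^2 - 8*x = 0.
  Factor: 2*x^2 - 8*x = 2*x*(x - 4) = 0.
  ⇒ x = 0, 4

f''(x) = 16/(x^3 - 6*x^2 + 12*x - 8)
Second-derivative test at each critical point:
  f''(0) = -2 < 0 → local maximum
  f''(4) = 2 > 0 → local minimum

Critical points: x = 0 (local maximum); x = 4 (local minimum)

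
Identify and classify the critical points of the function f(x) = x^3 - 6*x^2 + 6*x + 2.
f'(x) = 3*x^2 - 12*x + 6

Solve f'(x) = 0:
  Factor: 3*x^2 - 12*x + 6 = 3*(x^2 - 4*x + 2); x^2 - 4*x + 2 = 0 has no rational roots; quadratic formula: x = (4 ± √8)/2.
  ⇒ x = 2 - sqrt(2) ≈ 0.5858, sqrt(2) + 2 ≈ 3.4142

f''(x) = 6*x - 12
Second-derivative test at each critical point:
  f''(0.5858) = -8.4853 < 0 → local maximum
  f''(3.4142) = 8.4853 > 0 → local minimum

Critical points: x = 2 - sqrt(2) ≈ 0.5858 (local maximum); x = sqrt(2) + 2 ≈ 3.4142 (local minimum)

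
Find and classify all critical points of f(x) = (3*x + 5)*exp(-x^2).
f'(x) = (-2*x*(3*x + 5) + 3)*exp(-x^2)

Solve f'(x) = 0:
  f'(x) = (-6*x^2 - 10*x + 3)·exp(-x^2) and exp(-x^2) > 0 for every x, so f'(x) = 0 ⇔ -6*x^2 - 10*x + 3 = 0.
  6*x^2 + 10*x - 3 = 0 has no rational roots; quadratic formula: x = (-10 ± √172)/12.
  ⇒ x = -sqrt(43)/6 - 5/6 ≈ -1.9262, -5/6 + sqrt(43)/6 ≈ 0.2596

f''(x) = 2*(2*x^2*(3*x + 5) - 9*x - 5)*exp(-x^2)
Second-derivative test at each critical point:
  f''(-1.9262) = 0.3209 > 0 → local minimum
  f''(0.2596) = -12.2603 < 0 → local maximum

Critical points: x = -sqrt(43)/6 - 5/6 ≈ -1.9262 (local minimum); x = -5/6 + sqrt(43)/6 ≈ 0.2596 (local maximum)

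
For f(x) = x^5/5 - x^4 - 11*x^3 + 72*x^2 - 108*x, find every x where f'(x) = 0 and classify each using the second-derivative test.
f'(x) = x^4 - 4*x^3 - 33*x^2 + 144*x - 108

Solve f'(x) = 0:
  Factor: x^4 - 4*x^3 - 33*x^2 + 144*x - 108 = (x - 6)*(x - 3)*(x - 1)*(x + 6) = 0.
  ⇒ x = -6, 1, 3, 6

f''(x) = 4*x^3 - 12*x^2 - 66*x + 144
Second-derivative test at each critical point:
  f''(-6) = -756 < 0 → local maximum
  f''(1) = 70 > 0 → local minimum
  f''(3) = -54 < 0 → local maximum
  f''(6) = 180 > 0 → local minimum

Critical points: x = -6 (local maximum); x = 1 (local minimum); x = 3 (local maximum); x = 6 (local minimum)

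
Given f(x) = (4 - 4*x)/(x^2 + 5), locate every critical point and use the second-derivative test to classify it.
f'(x) = 4*(-x^2 + 2*x*(x - 1) - 5)/(x^2 + 5)^2

Solve f'(x) = 0:
  f'(x) = 4*(x^2 - 2*x - 5)/(x^2 + 5)^2; the denominator is positive wherever f is defined, so f'(x) = 0 ⇔ 4*x^2 - 8*x - 20 = 0.
  Factor: 4*x^2 - 8*x - 20 = 4*(x^2 - 2*x - 5); x^2 - 2*x - 5 = 0 has no rational roots; quadratic formula: x = (2 ± √24)/2.
  ⇒ x = 1 - sqrt(6) ≈ -1.4495, 1 + sqrt(6) ≈ 3.4495

f''(x) = 8*(4*x^2*(1 - x) + (3*x - 1)*(x^2 + 5))/(x^2 + 5)^3
Second-derivative test at each critical point:
  f''(-1.4495) = -0.3886 < 0 → local maximum
  f''(3.4495) = 0.0686 > 0 → local minimum

Critical points: x = 1 - sqrt(6) ≈ -1.4495 (local maximum); x = 1 + sqrt(6) ≈ 3.4495 (local minimum)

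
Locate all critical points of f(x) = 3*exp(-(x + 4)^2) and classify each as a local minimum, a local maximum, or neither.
f'(x) = 6*(-x - 4)*exp(-(x + 4)^2)

Solve f'(x) = 0:
  f'(x) = (-6*x - 24)·exp(-(x + 4)^2) and exp(-(x + 4)^2) > 0 for every x, so f'(x) = 0 ⇔ -6*x - 24 = 0.
  Factor: -6*x - 24 = -6*(x + 4) = 0.
  ⇒ x = -4

f''(x) = 6*(2*(x + 4)^2 - 1)*exp(-(x + 4)^2)
Second-derivative test at each critical point:
  f''(-4) = -6 < 0 → local maximum

Critical points: x = -4 (local maximum)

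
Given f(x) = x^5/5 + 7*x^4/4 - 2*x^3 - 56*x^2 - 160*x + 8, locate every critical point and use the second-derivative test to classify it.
f'(x) = x^4 + 7*x^3 - 6*x^2 - 112*x - 160

Solve f'(x) = 0:
  Factor: x^4 + 7*x^3 - 6*x^2 - 112*x - 160 = (x - 4)*(x + 2)*(x + 4)*(x + 5) = 0.
  ⇒ x = -5, -4, -2, 4

f''(x) = 4*x^3 + 21*x^2 - 12*x - 112
Second-derivative test at each critical point:
  f''(-5) = -27 < 0 → local maximum
  f''(-4) = 16 > 0 → local minimum
  f''(-2) = -36 < 0 → local maximum
  f''(4) = 432 > 0 → local minimum

Critical points: x = -5 (local maximum); x = -4 (local minimum); x = -2 (local maximum); x = 4 (local minimum)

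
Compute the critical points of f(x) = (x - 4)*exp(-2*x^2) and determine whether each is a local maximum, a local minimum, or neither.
f'(x) = (-4*x*(x - 4) + 1)*exp(-2*x^2)

Solve f'(x) = 0:
  f'(x) = (-4*x^2 + 16*x + 1)·exp(-2*x^2) and exp(-2*x^2) > 0 for every x, so f'(x) = 0 ⇔ -4*x^2 + 16*x + 1 = 0.
  4*x^2 - 16*x - 1 = 0 has no rational roots; quadratic formula: x = (16 ± √272)/8.
  ⇒ x = 2 - sqrt(17)/2 ≈ -0.0616, 2 + sqrt(17)/2 ≈ 4.0616

f''(x) = 4*(4*x^2*(x - 4) - 3*x + 4)*exp(-2*x^2)
Second-derivative test at each critical point:
  f''(-0.0616) = 16.3679 > 0 → local minimum
  f''(4.0616) = -7.742e-14 < 0 → local maximum

Critical points: x = 2 - sqrt(17)/2 ≈ -0.0616 (local minimum); x = 2 + sqrt(17)/2 ≈ 4.0616 (local maximum)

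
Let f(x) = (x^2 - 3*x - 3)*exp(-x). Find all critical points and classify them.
f'(x) = x*(5 - x)*exp(-x)

Solve f'(x) = 0:
  f'(x) = (-x^2 + 5*x)·exp(-x) and exp(-x) > 0 for every x, so f'(x) = 0 ⇔ -x^2 + 5*x = 0.
  Factor: -x^2 + 5*x = -x*(x - 5) = 0.
  ⇒ x = 0, 5

f''(x) = (x^2 - 7*x + 5)*exp(-x)
Second-derivative test at each critical point:
  f''(0) = 5 > 0 → local minimum
  f''(5) = -0.0337 < 0 → local maximum

Critical points: x = 0 (local minimum); x = 5 (local maximum)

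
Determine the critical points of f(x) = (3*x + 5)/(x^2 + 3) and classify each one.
f'(x) = (-3*x^2 - 10*x + 9)/(x^4 + 6*x^2 + 9)

Solve f'(x) = 0:
  f'(x) = -(3*x^2 + 10*x - 9)/(x^2 + 3)^2; the denominator is positive wherever f is defined, so f'(x) = 0 ⇔ -3*x^2 - 10*x + 9 = 0.
  3*x^2 + 10*x - 9 = 0 has no rational roots; quadratic formula: x = (-10 ± √208)/6.
  ⇒ x = -2*sqrt(13)/3 - 5/3 ≈ -4.0704, -5/3 + 2*sqrt(13)/3 ≈ 0.7370

f''(x) = 2*(4*x^2*(3*x + 5) - (9*x + 5)*(x^2 + 3))/(x^2 + 3)^3
Second-derivative test at each critical point:
  f''(-4.0704) = 0.0377 > 0 → local minimum
  f''(0.7370) = -1.1488 < 0 → local maximum

Critical points: x = -2*sqrt(13)/3 - 5/3 ≈ -4.0704 (local minimum); x = -5/3 + 2*sqrt(13)/3 ≈ 0.7370 (local maximum)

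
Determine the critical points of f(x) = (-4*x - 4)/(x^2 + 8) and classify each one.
f'(x) = 4*(-x^2 + 2*x*(x + 1) - 8)/(x^2 + 8)^2

Solve f'(x) = 0:
  f'(x) = 4*(x - 2)*(x + 4)/(x^2 + 8)^2; the denominator is positive wherever f is defined, so f'(x) = 0 ⇔ 4*x^2 + 8*x - 32 = 0.
  Factor: 4*x^2 + 8*x - 32 = 4*(x - 2)*(x + 4) = 0.
  ⇒ x = -4, 2

f''(x) = 8*(-4*x^2*(x + 1) + (3*x + 1)*(x^2 + 8))/(x^2 + 8)^3
Second-derivative test at each critical point:
  f''(-4) = -1/24 < 0 → local maximum
  f''(2) = 1/6 > 0 → local minimum

Critical points: x = -4 (local maximum); x = 2 (local minimum)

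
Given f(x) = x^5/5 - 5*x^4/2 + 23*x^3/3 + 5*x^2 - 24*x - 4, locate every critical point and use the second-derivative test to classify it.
f'(x) = x^4 - 10*x^3 + 23*x^2 + 10*x - 24

Solve f'(x) = 0:
  Factor: x^4 - 10*x^3 + 23*x^2 + 10*x - 24 = (x - 6)*(x - 4)*(x - 1)*(x + 1) = 0.
  ⇒ x = -1, 1, 4, 6

f''(x) = 4*x^3 - 30*x^2 + 46*x + 10
Second-derivative test at each critical point:
  f''(-1) = -70 < 0 → local maximum
  f''(1) = 30 > 0 → local minimum
  f''(4) = -30 < 0 → local maximum
  f''(6) = 70 > 0 → local minimum

Critical points: x = -1 (local maximum); x = 1 (local minimum); x = 4 (local maximum); x = 6 (local minimum)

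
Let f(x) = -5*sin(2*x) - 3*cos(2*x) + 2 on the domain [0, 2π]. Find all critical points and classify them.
f'(x) = 6*sin(2*x) - 10*cos(2*x)

Solve f'(x) = 0 on [0, 2π]:
  f'(x) = 0 ⇔ -5*cos(2*x) = -3*sin(2*x) ⇔ tan(2*x) = 5/3, i.e. 2*x = arctan(5/3) + nπ; keep the solutions lying in [0, 2π].
  ⇒ x = atan(5/3)/2 ≈ 0.5152, atan(5/3)/2 + pi/2 ≈ 2.0860, atan(5/3)/2 + pi ≈ 3.6568, atan(5/3)/2 + 3*pi/2 ≈ 5.2276

f''(x) = 20*sin(2*x) + 12*cos(2*x)
Second-derivative test at each critical point:
  f''(0.5152) = 23.3238 > 0 → local minimum
  f''(2.0860) = -23.3238 < 0 → local maximum
  f''(3.6568) = 23.3238 > 0 → local minimum
  f''(5.2276) = -23.3238 < 0 → local maximum

Critical points: x = atan(5/3)/2 ≈ 0.5152 (local minimum); x = atan(5/3)/2 + pi/2 ≈ 2.0860 (local maximum); x = atan(5/3)/2 + pi ≈ 3.6568 (local minimum); x = atan(5/3)/2 + 3*pi/2 ≈ 5.2276 (local maximum)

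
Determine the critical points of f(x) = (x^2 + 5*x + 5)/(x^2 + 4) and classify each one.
f'(x) = (-5*x^2 - 2*x + 20)/(x^4 + 8*x^2 + 16)

Solve f'(x) = 0:
  f'(x) = -(5*x^2 + 2*x - 20)/(x^2 + 4)^2; the denominator is positive wherever f is defined, so f'(x) = 0 ⇔ -5*x^2 - 2*x + 20 = 0.
  5*x^2 + 2*x - 20 = 0 has no rational roots; quadratic formula: x = (-2 ± √404)/10.
  ⇒ x = -sqrt(101)/5 - 1/5 ≈ -2.2100, -1/5 + sqrt(101)/5 ≈ 1.8100

f''(x) = 2*(5*x^3 + 3*x^2 - 60*x - 4)/(x^6 + 12*x^4 + 48*x^2 + 64)
Second-derivative test at each critical point:
  f''(-2.2100) = 0.2547 > 0 → local minimum
  f''(1.8100) = -0.3797 < 0 → local maximum

Critical points: x = -sqrt(101)/5 - 1/5 ≈ -2.2100 (local minimum); x = -1/5 + sqrt(101)/5 ≈ 1.8100 (local maximum)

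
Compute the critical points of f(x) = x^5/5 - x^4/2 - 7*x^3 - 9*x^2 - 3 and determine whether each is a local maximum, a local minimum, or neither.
f'(x) = x*(x^3 - 2*x^2 - 21*x - 18)

Solve f'(x) = 0:
  Factor: x^4 - 2*x^3 - 21*x^2 - 18*x = x*(x - 6)*(x + 1)*(x + 3) = 0.
  ⇒ x = -3, -1, 0, 6

f''(x) = 4*x^3 - 6*x^2 - 42*x - 18
Second-derivative test at each critical point:
  f''(-3) = -54 < 0 → local maximum
  f''(-1) = 14 > 0 → local minimum
  f''(0) = -18 < 0 → local maximum
  f''(6) = 378 > 0 → local minimum

Critical points: x = -3 (local maximum); x = -1 (local minimum); x = 0 (local maximum); x = 6 (local minimum)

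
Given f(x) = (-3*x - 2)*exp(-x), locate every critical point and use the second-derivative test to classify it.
f'(x) = (3*x - 1)*exp(-x)

Solve f'(x) = 0:
  f'(x) = (3*x - 1)·exp(-x) and exp(-x) > 0 for every x, so f'(x) = 0 ⇔ 3*x - 1 = 0.
  3*x - 1 = 0.
  ⇒ x = 1/3

f''(x) = (4 - 3*x)*exp(-x)
Second-derivative test at each critical point:
  f''(1/3) = 2.1496 > 0 → local minimum

Critical points: x = 1/3 (local minimum)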